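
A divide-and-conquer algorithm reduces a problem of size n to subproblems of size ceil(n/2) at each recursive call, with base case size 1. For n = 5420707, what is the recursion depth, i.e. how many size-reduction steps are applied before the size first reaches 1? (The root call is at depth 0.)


Each step divides the size by 2 (rounding up); after k steps the size is ceil(n/2^k), which equals 1 exactly when 2^k >= n.
So the depth is the smallest k with 2^k >= 5420707, i.e. ceil(log_2(5420707)).
2^22 = 4194304 < 5420707 <= 8388608 = 2^23
Recursion depth = 23


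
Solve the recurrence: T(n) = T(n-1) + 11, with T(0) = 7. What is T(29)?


Unrolling the recurrence:
T(29) = T(28) + 11
       = T(27) + 11 + 11
       = T(26) + 11*3
       ...
       = T(0) + 11*29
       = 7 + 319 = 326


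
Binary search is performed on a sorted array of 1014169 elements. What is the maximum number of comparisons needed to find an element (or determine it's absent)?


Binary search halves the search space each comparison:
  Step 1: search space = 1014169 -> 507084
  Step 2: search space = 507084 -> 253542
  Step 3: search space = 253542 -> 126771
  Step 4: search space = 126771 -> 63385
  Step 5: search space = 63385 -> 31692
  Step 6: search space = 31692 -> 15846
  Step 7: search space = 15846 -> 7923
  Step 8: search space = 7923 -> 3961
  Step 9: search space = 3961 -> 1980
  Step 10: search space = 1980 -> 990
  Step 11: search space = 990 -> 495
  Step 12: search space = 495 -> 247
  Step 13: search space = 247 -> 123
  Step 14: search space = 123 -> 61
  Step 15: search space = 61 -> 30
  Step 16: search space = 30 -> 15
  Step 17: search space = 15 -> 7
  Step 18: search space = 7 -> 3
  Step 19: search space = 3 -> 1
  Step 20: search space = 1 (final check)
Maximum comparisons = floor(log2(1014169)) + 1 = 19 + 1 = 20


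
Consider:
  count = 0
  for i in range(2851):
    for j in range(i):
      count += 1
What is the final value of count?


For each i, the inner loop runs i times:
  i=0: inner runs 0 times
  i=1: inner runs 1 time
  i=2: inner runs 2 times
  i=3: inner runs 3 times
  i=4: inner runs 4 times
  i=5: inner runs 5 times
  i=6: inner runs 6 times
  i=7: inner runs 7 times
  ...
Total = 0 + 1 + 2 + ... + 2850 = 2851*(2851-1)/2 = 4062675


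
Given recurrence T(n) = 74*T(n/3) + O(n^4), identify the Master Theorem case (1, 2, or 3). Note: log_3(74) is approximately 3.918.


Master Theorem parameters: a=74, b=3, c=4
log_b(a) = 3.918
Compare b^c with a: 3^4 = 81 > 74, so c > log_b(a).
Comparing c=4 vs log_b(a)=3.918:
4 > 3.918 => Case 3
Result: T(n) = O(n^4)
Master Theorem case = 3


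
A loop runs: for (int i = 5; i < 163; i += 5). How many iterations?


Loop starts at i = 5, increments by 5, stops when i >= 163.
Number of iterations = ceil((163 - 5) / 5)
= ceil(158 / 5)
= 32


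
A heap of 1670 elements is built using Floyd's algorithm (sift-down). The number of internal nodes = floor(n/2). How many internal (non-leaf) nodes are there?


Leaf nodes occupy roughly half the array.
Sift-down is called for each internal node, starting from the last one.
Internal nodes = floor(n/2) = floor(1670/2) = 835


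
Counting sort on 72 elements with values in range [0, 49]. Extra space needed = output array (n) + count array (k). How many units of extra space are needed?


Output array size: 72 (to store sorted result)
Count array size: 50 (one slot per possible value, range 0 to 49)
Total extra space = 72 + 50 = 122


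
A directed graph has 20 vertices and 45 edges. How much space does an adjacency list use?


Adjacency list: one list head per vertex + one entry per edge
Vertex heads: 20
Edge entries: 45
Total = 20 + 45 = 65


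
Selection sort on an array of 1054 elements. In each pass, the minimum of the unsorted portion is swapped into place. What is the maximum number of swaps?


Selection sort performs one swap per pass:
  Pass 1: find min in positions 0 to 1053, swap with position 0
  Pass 2: find min in positions 1 to 1053, swap with position 1
  Pass 3: find min in positions 2 to 1053, swap with position 2
  Pass 4: find min in positions 3 to 1053, swap with position 3
  Pass 5: find min in positions 4 to 1053, swap with position 4
  ... (1048 more passes)
Total passes (and swaps) = n - 1 = 1054 - 1 = 1053


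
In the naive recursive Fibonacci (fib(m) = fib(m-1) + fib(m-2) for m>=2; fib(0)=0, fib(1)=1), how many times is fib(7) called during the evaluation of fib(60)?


Let N(m) = number of times fib(m) is called while evaluating fib(60).
N(60) = 1 (the initial call).
N(59) = 1 (only fib(60) calls it).
For 1 <= m <= 58: fib(m) is called by fib(m+1) and fib(m+2), so
  N(m) = N(m+1) + N(m+2).
fib(0) is called only by fib(2), so N(0) = N(2).
Walk down from m=60:
  N(60)=1, N(59)=1, N(58)=2, N(57)=3, N(56)=5, N(55)=8, N(54)=13, N(53)=21, N(52)=34, N(51)=55, N(50)=89, N(49)=144, N(48)=233, N(47)=377, N(46)=610, N(45)=987, N(44)=1597, N(43)=2584, N(42)=4181, N(41)=6765, N(40)=10946, N(39)=17711, N(38)=28657, N(37)=46368, N(36)=75025, N(35)=121393, N(34)=196418, N(33)=317811, N(32)=514229, N(31)=832040, N(30)=1346269, N(29)=2178309, N(28)=3524578, N(27)=5702887, N(26)=9227465, N(25)=14930352, N(24)=24157817, N(23)=39088169, N(22)=63245986, N(21)=102334155, N(20)=165580141, N(19)=267914296, N(18)=433494437, N(17)=701408733, N(16)=1134903170, N(15)=1836311903, N(14)=2971215073, N(13)=4807526976, N(12)=7778742049, N(11)=12586269025, N(10)=20365011074, N(9)=32951280099, N(8)=53316291173, N(7)=86267571272
N(7) = 86267571272


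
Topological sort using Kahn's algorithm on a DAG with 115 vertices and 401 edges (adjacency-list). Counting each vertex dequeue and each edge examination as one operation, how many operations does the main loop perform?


Kahn's algorithm:
  1. Compute in-degrees: O(V + E)
  2. Process queue: each vertex dequeued once (O(V))
     each edge examined once (O(E))
Total = V + E = 115 + 401 = 516


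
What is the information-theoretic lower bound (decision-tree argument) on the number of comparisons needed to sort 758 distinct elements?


A binary decision tree of height h has at most 2^h leaves and needs at least n! of them, so h >= ceil(log2(n!)).
758! is far too large to multiply out, so use Stirling's series:
  ln(n!) ~ n ln n - n + (1/2) ln(2 pi n) + 1/(12n)  (error below 1/(360 n^3), negligible here)
  ln(758) = 6.6306834
  n ln n = 758 * 6.6306834 = 5026.0580
  (1/2) ln(2 pi * 758) = (1/2) ln(4762.6545) = 4.2343
  1/(12*758) = 0.0001
  ln(758!) ~ 5026.0580 - 758 + 4.2343 + 0.0001 = 4272.2924
Convert to base 2: log2(758!) = 4272.2924 / ln 2 = 4272.2924 / 0.69314718 = 6163.6151
ceil(6163.6151) = 6164


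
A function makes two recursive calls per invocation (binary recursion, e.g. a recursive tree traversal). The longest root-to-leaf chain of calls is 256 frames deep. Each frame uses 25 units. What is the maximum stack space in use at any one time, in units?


Binary recursion: the two calls run one after the other, so only one root-to-leaf chain of frames is on the stack at a time.
Maximum depth (longest chain) = 256 frames
Each frame = 25 units
Max stack space = 256 * 25 = 6400


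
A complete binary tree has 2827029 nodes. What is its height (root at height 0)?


In a complete binary tree, level k holds nodes 2^k .. 2^(k+1)-1 (1-indexed).
Height = floor(log2(n)) = floor(log2(2827029)) = 21
Check: 2^21 = 2097152 <= 2827029 < 4194304 = 2^22


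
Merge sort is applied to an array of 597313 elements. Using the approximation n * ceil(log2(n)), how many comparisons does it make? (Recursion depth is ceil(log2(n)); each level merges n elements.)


Merge sort divides the array into halves recursively.
Number of levels = ceil(log2(597313)) = 20
At each level, approximately n = 597313 comparisons are needed for merging.
Total comparisons ~ n * ceil(log2(n)) = 597313 * 20 = 11946260


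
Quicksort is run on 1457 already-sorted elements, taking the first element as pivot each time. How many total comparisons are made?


Sum of comparisons per partition:
1456 + 1455 + ... + 1 + 0
= 1457 * (1457 - 1) / 2
= 1457 * 1456 / 2
= 1060696


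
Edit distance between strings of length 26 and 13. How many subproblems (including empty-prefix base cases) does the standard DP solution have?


The table includes base cases (empty prefixes).
Rows: (m+1) = 27
Columns: (n+1) = 14
Total = 27 * 14 = 378


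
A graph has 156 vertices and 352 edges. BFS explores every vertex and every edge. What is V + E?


A full BFS traversal dequeues each vertex once and examines each edge once.
Vertex visits: 156
Edge visits: 352
V + E = 156 + 352 = 508


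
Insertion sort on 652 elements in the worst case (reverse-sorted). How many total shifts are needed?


In the worst case (reverse-sorted), each element shifts past all previous:
  Element 1: 1 shifts
  Element 2: 2 shifts
  Element 3: 3 shifts
  Element 4: 4 shifts
  Element 5: 5 shifts
  ...
  Element 651: 651 shifts
Total = 1 + 2 + ... + 651
= 652*(652-1)/2 = 212226


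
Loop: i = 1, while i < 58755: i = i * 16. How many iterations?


i multiplies by 16 each step:
i = 1 -> 16 -> 256 -> 4096 -> 65536 (stop)
Iterations = ceil(log_16(58755)) = 4


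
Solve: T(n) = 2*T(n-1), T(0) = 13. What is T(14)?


Unrolling:
T(14) = 2*T(13) = 2^2*T(12) = ... = 2^14*T(0)
= 2^14 * 13
= 16384 * 13 = 212992


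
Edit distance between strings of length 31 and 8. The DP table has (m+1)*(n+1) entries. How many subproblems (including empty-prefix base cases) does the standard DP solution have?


The table includes base cases (empty prefixes).
Rows: (m+1) = 32
Columns: (n+1) = 9
Total = 32 * 9 = 288


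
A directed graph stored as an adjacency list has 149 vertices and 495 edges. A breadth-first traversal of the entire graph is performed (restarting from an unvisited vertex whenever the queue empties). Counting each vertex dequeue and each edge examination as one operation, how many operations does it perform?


A full BFS traversal dequeues each vertex once and examines each edge once.
Vertex visits: 149
Edge visits: 495
V + E = 149 + 495 = 644


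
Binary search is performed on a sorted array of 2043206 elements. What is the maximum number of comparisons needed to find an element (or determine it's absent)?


Binary search halves the search space each comparison:
  Step 1: search space = 2043206 -> 1021603
  Step 2: search space = 1021603 -> 510801
  Step 3: search space = 510801 -> 255400
  Step 4: search space = 255400 -> 127700
  Step 5: search space = 127700 -> 63850
  Step 6: search space = 63850 -> 31925
  Step 7: search space = 31925 -> 15962
  Step 8: search space = 15962 -> 7981
  Step 9: search space = 7981 -> 3990
  Step 10: search space = 3990 -> 1995
  Step 11: search space = 1995 -> 997
  Step 12: search space = 997 -> 498
  Step 13: search space = 498 -> 249
  Step 14: search space = 249 -> 124
  Step 15: search space = 124 -> 62
  Step 16: search space = 62 -> 31
  Step 17: search space = 31 -> 15
  Step 18: search space = 15 -> 7
  Step 19: search space = 7 -> 3
  Step 20: search space = 3 -> 1
  Step 21: search space = 1 (final check)
Maximum comparisons = floor(log2(2043206)) + 1 = 20 + 1 = 21


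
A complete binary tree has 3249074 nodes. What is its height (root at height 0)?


In a complete binary tree, level k holds nodes 2^k .. 2^(k+1)-1 (1-indexed).
Height = floor(log2(n)) = floor(log2(3249074)) = 21
Check: 2^21 = 2097152 <= 3249074 < 4194304 = 2^22


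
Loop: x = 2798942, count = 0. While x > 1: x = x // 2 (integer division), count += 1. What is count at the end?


The variable x halves each step:
x = 2798942 -> 1399471 -> 699735 -> 349867 -> 174933 -> 87466 -> 43733 -> 21866 -> 10933 -> 5466 -> 2733 -> 1366 -> 683 -> 341 -> 170 -> 85 -> 42 -> 21 -> 10 -> 5 -> 2 -> 1
Number of halvings = floor(log2(2798942)) = 21


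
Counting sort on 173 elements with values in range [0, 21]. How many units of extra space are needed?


Output array size: 173 (to store sorted result)
Count array size: 22 (one slot per possible value, range 0 to 21)
Total extra space = 173 + 22 = 195


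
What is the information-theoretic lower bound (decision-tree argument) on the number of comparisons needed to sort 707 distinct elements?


A binary decision tree of height h has at most 2^h leaves and needs at least n! of them, so h >= ceil(log2(n!)).
707! is far too large to multiply out, so use Stirling's series:
  ln(n!) ~ n ln n - n + (1/2) ln(2 pi n) + 1/(12n)  (error below 1/(360 n^3), negligible here)
  ln(707) = 6.5610307
  n ln n = 707 * 6.5610307 = 4638.6487
  (1/2) ln(2 pi * 707) = (1/2) ln(4442.2120) = 4.1995
  1/(12*707) = 0.0001
  ln(707!) ~ 4638.6487 - 707 + 4.1995 + 0.0001 = 3935.8483
Convert to base 2: log2(707!) = 3935.8483 / ln 2 = 3935.8483 / 0.69314718 = 5678.2288
ceil(5678.2288) = 5679


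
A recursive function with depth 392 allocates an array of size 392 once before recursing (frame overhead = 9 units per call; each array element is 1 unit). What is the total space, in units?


Array allocation: 392 units (allocated once)
Stack frames: 392 deep * 9 per frame = 3528 units
Total = 392 + 3528 = 3920


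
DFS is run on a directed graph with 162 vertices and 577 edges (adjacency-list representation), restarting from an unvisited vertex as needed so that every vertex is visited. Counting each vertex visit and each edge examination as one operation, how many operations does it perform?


A full DFS traversal processes each vertex exactly once (push/pop on stack).
Each directed edge is examined once.
V = 162, E = 577
V + E = 739


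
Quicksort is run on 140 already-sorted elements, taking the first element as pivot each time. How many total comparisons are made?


Sum of comparisons per partition:
139 + 138 + ... + 1 + 0
= 140 * (140 - 1) / 2
= 140 * 139 / 2
= 9730


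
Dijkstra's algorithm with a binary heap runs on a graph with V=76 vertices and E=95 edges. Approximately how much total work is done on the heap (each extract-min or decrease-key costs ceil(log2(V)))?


Dijkstra with a binary heap: each vertex is extracted once, each edge may relax once.
Each heap operation costs O(log V).
V + E = 76 + 95 = 171
ceil(log2(76)) = 7 (since 2^6 = 64 < 76 <= 128 = 2^7)
Total heap work = (V+E) * ceil(log2(V)) = 171 * 7 = 1197


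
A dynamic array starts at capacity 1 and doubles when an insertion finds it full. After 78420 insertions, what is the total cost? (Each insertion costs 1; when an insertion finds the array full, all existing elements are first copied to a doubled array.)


Insertion cost: 78420 (one per element)
Resizes occur just before inserting elements 2, 3, 5, 9, ...
Elements copied at each resize: 1 + 2 + 4 + 8 + 16 + 32 + 64 + 128 + 256 + 512 + 1024 + 2048 + 4096 + 8192 + 16384 + 32768 + 65536
Sum of copies = 131071 (geometric series: 2^k - 1)
Total = 78420 + 131071 = 209491


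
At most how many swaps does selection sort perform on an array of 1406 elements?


Each of the 1405 passes places one element in its final position.
Pass 1: swap minimum into position 0
Pass 2: swap minimum of remaining into position 1
...
Pass 1405: last two elements, one swap
Maximum swaps = 1406 - 1 = 1405


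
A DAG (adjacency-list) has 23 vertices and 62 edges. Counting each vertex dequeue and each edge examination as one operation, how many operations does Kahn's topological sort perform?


V = 23 (vertex processing)
E = 62 (edge processing)
V + E = 23 + 62 = 85


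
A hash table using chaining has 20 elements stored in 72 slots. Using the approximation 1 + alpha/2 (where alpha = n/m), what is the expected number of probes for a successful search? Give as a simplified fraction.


Load factor alpha = n/m = 20/72
Expected probes = 1 + alpha/2 = 1 + 20/(2*72)
= 1 + 20/144
= 144/144 + 20/144
= 164/144
Simplify: 41/36


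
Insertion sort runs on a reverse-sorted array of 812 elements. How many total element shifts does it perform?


Sum of shifts = 1 + 2 + 3 + ... + 811
= 812 * 811 / 2
= 658532 / 2
= 329266


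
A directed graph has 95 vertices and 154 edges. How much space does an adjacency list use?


Adjacency list: one list head per vertex + one entry per edge
Vertex heads: 95
Edge entries: 154
Total = 95 + 154 = 249


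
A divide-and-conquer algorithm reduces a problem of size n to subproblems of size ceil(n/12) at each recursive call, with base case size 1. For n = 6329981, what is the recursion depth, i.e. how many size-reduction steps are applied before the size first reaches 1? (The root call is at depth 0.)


Each step divides the size by 12 (rounding up); after k steps the size is ceil(n/12^k), which equals 1 exactly when 12^k >= n.
So the depth is the smallest k with 12^k >= 6329981, i.e. ceil(log_12(6329981)).
12^6 = 2985984 < 6329981 <= 35831808 = 12^7
Recursion depth = 7


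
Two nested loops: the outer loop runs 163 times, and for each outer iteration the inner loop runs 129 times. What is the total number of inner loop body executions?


Outer loop: 163 iterations
Inner loop: 129 iterations per outer iteration
Total = 163 * 129 = 21027


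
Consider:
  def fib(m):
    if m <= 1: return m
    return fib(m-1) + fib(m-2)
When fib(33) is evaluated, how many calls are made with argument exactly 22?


Let N(m) = number of times fib(m) is called while evaluating fib(33).
N(33) = 1 (the initial call).
N(32) = 1 (only fib(33) calls it).
For 1 <= m <= 31: fib(m) is called by fib(m+1) and fib(m+2), so
  N(m) = N(m+1) + N(m+2).
fib(0) is called only by fib(2), so N(0) = N(2).
Walk down from m=33:
  N(33)=1, N(32)=1, N(31)=2, N(30)=3, N(29)=5, N(28)=8, N(27)=13, N(26)=21, N(25)=34, N(24)=55, N(23)=89, N(22)=144
N(22) = 144


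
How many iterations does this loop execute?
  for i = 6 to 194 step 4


The loop variable i takes values starting at 6 and increments by 4 each iteration.
Sequence: i = 6, 10, 14, 18, 22, 26, 30, 34, 38, ...
The upper bound 194 is inclusive, so the count is floor((last - first) / step) + 1:
floor((194 - 6) / 4) + 1 = floor(188/4) + 1 = 47 + 1 = 48


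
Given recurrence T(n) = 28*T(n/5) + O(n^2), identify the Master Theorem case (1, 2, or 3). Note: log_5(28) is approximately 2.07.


Master Theorem parameters: a=28, b=5, c=2
log_b(a) = 2.07
Compare b^c with a: 5^2 = 25 < 28, so c < log_b(a).
Comparing c=2 vs log_b(a)=2.07:
2 < 2.07 => Case 1
Result: T(n) = O(n^(log_5 28)) ~ O(n^2.07)
Master Theorem case = 1


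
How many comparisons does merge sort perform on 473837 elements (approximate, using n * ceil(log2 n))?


Recursion depth: ceil(log2(473837)) = 19
Each recursion level merges n = 473837 elements
Total = 473837 * 19 = 9002903


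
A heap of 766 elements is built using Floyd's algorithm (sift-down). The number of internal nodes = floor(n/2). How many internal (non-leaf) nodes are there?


Leaf nodes occupy roughly half the array.
Sift-down is called for each internal node, starting from the last one.
Internal nodes = floor(n/2) = floor(766/2) = 383


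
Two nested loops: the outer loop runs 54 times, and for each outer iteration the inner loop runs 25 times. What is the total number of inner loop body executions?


Outer loop: 54 iterations
Inner loop: 25 iterations per outer iteration
Total = 54 * 25 = 1350


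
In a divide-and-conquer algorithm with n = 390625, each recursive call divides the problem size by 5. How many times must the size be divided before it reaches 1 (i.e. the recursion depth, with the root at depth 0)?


Number of divisions = log_5(390625)
Sizes: 390625 -> 78125 -> 15625 -> 3125 -> 625 -> 125 -> 25 -> 5 -> 1 (8 divisions)
Recursion depth = 8


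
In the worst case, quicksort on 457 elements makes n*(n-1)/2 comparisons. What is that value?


Sum of comparisons per partition:
456 + 455 + ... + 1 + 0
= 457 * (457 - 1) / 2
= 457 * 456 / 2
= 104196


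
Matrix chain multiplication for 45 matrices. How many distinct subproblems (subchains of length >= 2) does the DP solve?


Subproblems are indexed by (i, j) where i < j.
Number of such pairs = n*(n-1)/2
= 45 * 44 / 2
= 990


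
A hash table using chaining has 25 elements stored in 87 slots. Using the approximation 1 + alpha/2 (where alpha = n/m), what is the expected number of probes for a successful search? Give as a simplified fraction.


Load factor alpha = n/m = 25/87
Expected probes = 1 + alpha/2 = 1 + 25/(2*87)
= 1 + 25/174
= 174/174 + 25/174
= 199/174


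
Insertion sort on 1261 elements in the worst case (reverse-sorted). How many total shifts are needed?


In the worst case (reverse-sorted), each element shifts past all previous:
  Element 1: 1 shifts
  Element 2: 2 shifts
  Element 3: 3 shifts
  Element 4: 4 shifts
  Element 5: 5 shifts
  ...
  Element 1260: 1260 shifts
Total = 1 + 2 + ... + 1260
= 1261*(1261-1)/2 = 794430


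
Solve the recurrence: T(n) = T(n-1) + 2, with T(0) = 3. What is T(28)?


Unrolling the recurrence:
T(28) = T(27) + 2
       = T(26) + 2 + 2
       = T(25) + 2*3
       ...
       = T(0) + 2*28
       = 3 + 56 = 59


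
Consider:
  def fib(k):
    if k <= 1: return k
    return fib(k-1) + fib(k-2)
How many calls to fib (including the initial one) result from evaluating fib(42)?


Let C(m) = total calls to evaluate fib(m). Then C(0)=C(1)=1, and
C(m) = 1 + C(m-1) + C(m-2) for m >= 2.
Build the table (each entry = 1 + previous two):
  C(0) = 1
  C(1) = 1
  C(2) = 1 + 1 + 1 = 3
  C(3) = 1 + 3 + 1 = 5
  C(4) = 1 + 5 + 3 = 9
  C(5) = 1 + 9 + 5 = 15
  C(6) = 1 + 15 + 9 = 25
  C(7) = 1 + 25 + 15 = 41
  C(8) = 1 + 41 + 25 = 67
  C(9) = 1 + 67 + 41 = 109
  C(10) = 1 + 109 + 67 = 177
  C(11) = 1 + 177 + 109 = 287
  C(12) = 1 + 287 + 177 = 465
  C(13) = 1 + 465 + 287 = 753
  C(14) = 1 + 753 + 465 = 1219
  C(15) = 1 + 1219 + 753 = 1973
  C(16) = 1 + 1973 + 1219 = 3193
  C(17) = 1 + 3193 + 1973 = 5167
  C(18) = 1 + 5167 + 3193 = 8361
  C(19) = 1 + 8361 + 5167 = 13529
  C(20) = 1 + 13529 + 8361 = 21891
  C(21) = 1 + 21891 + 13529 = 35421
  C(22) = 1 + 35421 + 21891 = 57313
  C(23) = 1 + 57313 + 35421 = 92735
  C(24) = 1 + 92735 + 57313 = 150049
  C(25) = 1 + 150049 + 92735 = 242785
  C(26) = 1 + 242785 + 150049 = 392835
  C(27) = 1 + 392835 + 242785 = 635621
  C(28) = 1 + 635621 + 392835 = 1028457
  C(29) = 1 + 1028457 + 635621 = 1664079
  C(30) = 1 + 1664079 + 1028457 = 2692537
  C(31) = 1 + 2692537 + 1664079 = 4356617
  C(32) = 1 + 4356617 + 2692537 = 7049155
  C(33) = 1 + 7049155 + 4356617 = 11405773
  C(34) = 1 + 11405773 + 7049155 = 18454929
  C(35) = 1 + 18454929 + 11405773 = 29860703
  C(36) = 1 + 29860703 + 18454929 = 48315633
  C(37) = 1 + 48315633 + 29860703 = 78176337
  C(38) = 1 + 78176337 + 48315633 = 126491971
  C(39) = 1 + 126491971 + 78176337 = 204668309
  C(40) = 1 + 204668309 + 126491971 = 331160281
  C(41) = 1 + 331160281 + 204668309 = 535828591
  C(42) = 1 + 535828591 + 331160281 = 866988873
Total calls for fib(42) = 866988873


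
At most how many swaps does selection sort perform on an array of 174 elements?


Each of the 173 passes places one element in its final position.
Pass 1: swap minimum into position 0
Pass 2: swap minimum of remaining into position 1
...
Pass 173: last two elements, one swap
Maximum swaps = 174 - 1 = 173


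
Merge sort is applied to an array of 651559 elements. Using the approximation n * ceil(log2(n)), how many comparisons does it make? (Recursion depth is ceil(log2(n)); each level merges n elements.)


Merge sort divides the array into halves recursively.
Number of levels = ceil(log2(651559)) = 20
At each level, approximately n = 651559 comparisons are needed for merging.
Total comparisons ~ n * ceil(log2(n)) = 651559 * 20 = 13031180


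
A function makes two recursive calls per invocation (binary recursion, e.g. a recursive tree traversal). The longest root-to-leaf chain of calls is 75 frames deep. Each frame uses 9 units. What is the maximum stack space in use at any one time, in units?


Binary recursion: the two calls run one after the other, so only one root-to-leaf chain of frames is on the stack at a time.
Maximum depth (longest chain) = 75 frames
Each frame = 9 units
Max stack space = 75 * 9 = 675


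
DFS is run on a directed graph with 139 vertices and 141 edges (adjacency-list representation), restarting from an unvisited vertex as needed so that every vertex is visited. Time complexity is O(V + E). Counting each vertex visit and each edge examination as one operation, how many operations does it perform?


A full DFS traversal processes each vertex exactly once (push/pop on stack).
Each directed edge is examined once.
V = 139, E = 141
V + E = 280


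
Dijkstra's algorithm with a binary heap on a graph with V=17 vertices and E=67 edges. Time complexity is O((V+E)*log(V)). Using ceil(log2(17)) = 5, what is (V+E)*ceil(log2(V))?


Dijkstra with a binary heap: each vertex is extracted once, each edge may relax once.
Each heap operation costs O(log V).
V + E = 17 + 67 = 84
ceil(log2(17)) = 5 (since 2^4 = 16 < 17 <= 32 = 2^5)
Total heap work = (V+E) * ceil(log2(V)) = 84 * 5 = 420


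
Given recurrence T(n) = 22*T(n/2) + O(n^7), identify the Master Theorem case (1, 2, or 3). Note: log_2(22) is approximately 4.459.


Master Theorem parameters: a=22, b=2, c=7
log_b(a) = 4.459
Compare b^c with a: 2^7 = 128 > 22, so c > log_b(a).
Comparing c=7 vs log_b(a)=4.459:
7 > 4.459 => Case 3
Result: T(n) = O(n^7)
Master Theorem case = 3


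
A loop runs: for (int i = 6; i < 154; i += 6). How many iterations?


Loop starts at i = 6, increments by 6, stops when i >= 154.
Number of iterations = ceil((154 - 6) / 6)
= ceil(148 / 6)
= 25


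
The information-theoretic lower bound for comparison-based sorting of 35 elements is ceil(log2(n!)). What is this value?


A binary decision tree of height h has at most 2^h leaves and needs at least n! of them, so h >= ceil(log2(n!)).
35! is far too large to multiply out, so use Stirling's series:
  ln(n!) ~ n ln n - n + (1/2) ln(2 pi n) + 1/(12n)  (error below 1/(360 n^3), negligible here)
  ln(35) = 3.5553481
  n ln n = 35 * 3.5553481 = 124.4372
  (1/2) ln(2 pi * 35) = (1/2) ln(219.9115) = 2.6966
  1/(12*35) = 0.0024
  ln(35!) ~ 124.4372 - 35 + 2.6966 + 0.0024 = 92.1362
Convert to base 2: log2(35!) = 92.1362 / ln 2 = 92.1362 / 0.69314718 = 132.9244
ceil(132.9244) = 133


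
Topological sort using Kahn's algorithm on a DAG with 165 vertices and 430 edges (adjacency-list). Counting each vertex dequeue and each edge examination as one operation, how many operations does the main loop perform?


Kahn's algorithm:
  1. Compute in-degrees: O(V + E)
  2. Process queue: each vertex dequeued once (O(V))
     each edge examined once (O(E))
Total = V + E = 165 + 430 = 595


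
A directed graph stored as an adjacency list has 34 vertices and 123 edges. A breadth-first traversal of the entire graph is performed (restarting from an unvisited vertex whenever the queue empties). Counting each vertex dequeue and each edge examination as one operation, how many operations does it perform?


A full BFS traversal dequeues each vertex once and examines each edge once.
Vertex visits: 34
Edge visits: 123
V + E = 34 + 123 = 157


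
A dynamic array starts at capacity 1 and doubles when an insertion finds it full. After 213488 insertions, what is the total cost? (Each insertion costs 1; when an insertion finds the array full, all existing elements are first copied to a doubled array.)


Insertion cost: 213488 (one per element)
Resizes occur just before inserting elements 2, 3, 5, 9, ...
Elements copied at each resize: 1 + 2 + 4 + 8 + 16 + 32 + 64 + 128 + 256 + 512 + 1024 + 2048 + 4096 + 8192 + 16384 + 32768 + 65536 + 131072
Sum of copies = 262143 (geometric series: 2^k - 1)
Total = 213488 + 262143 = 475631


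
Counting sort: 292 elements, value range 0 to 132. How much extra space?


n = 292 (output array)
k = 133 (count array for 133 distinct values)
Extra space = 292 + 133 = 425


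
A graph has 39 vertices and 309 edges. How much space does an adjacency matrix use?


Adjacency matrix: V x V grid of entries
Space = V^2 = 39^2 = 39 * 39 = 1521


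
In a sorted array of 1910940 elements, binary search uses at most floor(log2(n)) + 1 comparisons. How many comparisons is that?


Halving sequence: 1910940 -> 955470 -> 477735 -> 238867 -> 119433 -> 59716 -> 29858 -> 14929 -> 7464 -> 3732 -> 1866 -> 933 -> 466 -> 233 -> 116 -> 58 -> 29 -> 14 -> 7 -> 3 -> 1
Number of halvings = 20
Max comparisons = 20 + 1 = 21


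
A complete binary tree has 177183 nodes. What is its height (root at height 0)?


In a complete binary tree, level k holds nodes 2^k .. 2^(k+1)-1 (1-indexed).
Height = floor(log2(n)) = floor(log2(177183)) = 17
Check: 2^17 = 131072 <= 177183 < 262144 = 2^18


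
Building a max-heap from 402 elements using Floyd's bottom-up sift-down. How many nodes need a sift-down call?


In a heap of 402 elements (0-indexed array):
  Last element index: 401
  Parent of last element: floor((401 - 1) / 2) = 200
  Internal nodes: indices 0 to 200
  Count = floor(402/2) = 201


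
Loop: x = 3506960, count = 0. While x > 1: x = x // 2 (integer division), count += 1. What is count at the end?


The variable x halves each step:
x = 3506960 -> 1753480 -> 876740 -> 438370 -> 219185 -> 109592 -> 54796 -> 27398 -> 13699 -> 6849 -> 3424 -> 1712 -> 856 -> 428 -> 214 -> 107 -> 53 -> 26 -> 13 -> 6 -> 3 -> 1
Number of halvings = floor(log2(3506960)) = 21


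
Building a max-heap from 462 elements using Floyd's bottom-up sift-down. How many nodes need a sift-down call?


In a heap of 462 elements (0-indexed array):
  Last element index: 461
  Parent of last element: floor((461 - 1) / 2) = 230
  Internal nodes: indices 0 to 230
  Count = floor(462/2) = 231


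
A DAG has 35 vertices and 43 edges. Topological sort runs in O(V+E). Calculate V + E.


V = 35 (vertex processing)
E = 43 (edge processing)
V + E = 35 + 43 = 78


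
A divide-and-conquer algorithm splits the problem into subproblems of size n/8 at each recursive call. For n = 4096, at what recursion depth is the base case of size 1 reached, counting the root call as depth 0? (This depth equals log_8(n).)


At each depth, the problem size is divided by 8:
  Depth 0: problem size = 4096
  Depth 1: problem size = 512
  Depth 2: problem size = 64
  Depth 3: problem size = 8
  Depth 4: problem size = 1 (base case)
The base case is reached at depth log_8(4096) = 4 (the tree has 5 levels counting depth 0, but the depth asked for is 4).
Recursion depth = 4


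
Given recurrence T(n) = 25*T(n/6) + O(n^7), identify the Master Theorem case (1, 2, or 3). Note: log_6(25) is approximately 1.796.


Master Theorem parameters: a=25, b=6, c=7
log_b(a) = 1.796
Compare b^c with a: 6^7 = 279936 > 25, so c > log_b(a).
Comparing c=7 vs log_b(a)=1.796:
7 > 1.796 => Case 3
Result: T(n) = O(n^7)
Master Theorem case = 3


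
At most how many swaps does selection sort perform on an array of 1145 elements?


Each of the 1144 passes places one element in its final position.
Pass 1: swap minimum into position 0
Pass 2: swap minimum of remaining into position 1
...
Pass 1144: last two elements, one swap
Maximum swaps = 1145 - 1 = 1144


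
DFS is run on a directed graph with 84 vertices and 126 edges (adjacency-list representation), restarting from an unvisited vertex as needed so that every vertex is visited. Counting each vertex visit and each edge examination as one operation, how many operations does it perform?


A full DFS traversal processes each vertex exactly once (push/pop on stack).
Each directed edge is examined once.
V = 84, E = 126
V + E = 210


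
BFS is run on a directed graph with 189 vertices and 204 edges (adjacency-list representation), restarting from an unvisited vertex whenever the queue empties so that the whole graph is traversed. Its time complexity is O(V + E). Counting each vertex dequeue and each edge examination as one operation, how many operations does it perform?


A full BFS traversal dequeues each vertex exactly once and examines each directed edge exactly once.
V = 189 (vertex processing cost)
E = 204 (edge examination cost)
Total operations proportional to V + E = 189 + 204 = 393


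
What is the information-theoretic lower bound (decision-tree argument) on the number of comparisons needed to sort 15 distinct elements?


A binary decision tree of height h has at most 2^h leaves and needs at least n! of them, so h >= ceil(log2(n!)).
Compute 15! as a running product:
  x2 = 2, x3 = 6, x4 = 24, x5 = 120
  x6 = 720, x7 = 5040, x8 = 40320, x9 = 362880
  x10 = 3628800, x11 = 39916800, x12 = 479001600, x13 = 6227020800
  x14 = 87178291200, x15 = 1307674368000
15! = 1307674368000
Bracket between powers of 2:
  2^40 = 1099511627776 < 1307674368000 <= 2199023255552 = 2^41
So ceil(log2(15!)) = 41


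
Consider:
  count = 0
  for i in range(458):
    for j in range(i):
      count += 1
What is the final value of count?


For each i, the inner loop runs i times:
  i=0: inner runs 0 times
  i=1: inner runs 1 time
  i=2: inner runs 2 times
  i=3: inner runs 3 times
  i=4: inner runs 4 times
  i=5: inner runs 5 times
  i=6: inner runs 6 times
  i=7: inner runs 7 times
  ...
Total = 0 + 1 + 2 + ... + 457 = 458*(458-1)/2 = 104653


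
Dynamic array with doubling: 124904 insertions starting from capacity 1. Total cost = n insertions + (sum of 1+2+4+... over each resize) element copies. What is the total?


n = 124904
Insertion costs: 124904
Resizes copy 1, 2, 4, ... up to the largest power of 2 that is <= n-1 = 124903, i.e. 65536.
Copy costs = 1 + 2 + 4 + 8 + 16 + 32 + 64 + 128 + 256 + 512 + 1024 + 2048 + 4096 + 8192 + 16384 + 32768 + 65536 = 131071
Total = 124904 + 131071 = 255975


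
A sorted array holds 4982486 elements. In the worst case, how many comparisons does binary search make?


Halving sequence: 4982486 -> 2491243 -> 1245621 -> 622810 -> 311405 -> 155702 -> 77851 -> 38925 -> 19462 -> 9731 -> 4865 -> 2432 -> 1216 -> 608 -> 304 -> 152 -> 76 -> 38 -> 19 -> 9 -> 4 -> 2 -> 1
Number of halvings = 22
Max comparisons = 22 + 1 = 23


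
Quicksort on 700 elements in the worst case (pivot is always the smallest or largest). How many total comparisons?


In the worst case, each partition step picks the worst pivot:
  Partition 1: 699 comparisons (n-1 elements to compare)
  Partition 2: 698 comparisons
  Partition 3: 697 comparisons
  Partition 4: 696 comparisons
  Partition 5: 695 comparisons
  ...
  Last partition: 0 comparisons
Total = (n-1) + (n-2) + ... + 1 + 0 = n*(n-1)/2
= 700*699/2 = 244650


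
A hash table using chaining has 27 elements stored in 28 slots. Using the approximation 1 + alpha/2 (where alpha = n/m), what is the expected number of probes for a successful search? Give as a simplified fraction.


Load factor alpha = n/m = 27/28
Expected probes = 1 + alpha/2 = 1 + 27/(2*28)
= 1 + 27/56
= 56/56 + 27/56
= 83/56


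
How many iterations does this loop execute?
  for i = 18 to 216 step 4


The loop variable i takes values starting at 18 and increments by 4 each iteration.
Sequence: i = 18, 22, 26, 30, 34, 38, 42, 46, 50, ...
The upper bound 216 is inclusive, so the count is floor((last - first) / step) + 1:
floor((216 - 18) / 4) + 1 = floor(198/4) + 1 = 49 + 1 = 50


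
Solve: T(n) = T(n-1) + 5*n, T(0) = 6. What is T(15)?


Expanding the recurrence:
T(15) = T(14) + 5*15
       = T(13) + 5*14 + 5*15
       ...
       = T(0) + 5*(1 + 2 + ... + 15)
       = 6 + 5 * 15*16/2
       = 6 + 5 * 120
       = 6 + 600 = 606


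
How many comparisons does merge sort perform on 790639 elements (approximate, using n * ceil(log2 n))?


Recursion depth: ceil(log2(790639)) = 20
Each recursion level merges n = 790639 elements
Total = 790639 * 20 = 15812780


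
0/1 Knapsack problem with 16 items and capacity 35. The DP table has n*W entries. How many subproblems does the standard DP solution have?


The DP table is indexed by (item, capacity).
Rows: 16 items
Columns: 35 capacity values (1 to W)
Total subproblems = 16 * 35 = 560


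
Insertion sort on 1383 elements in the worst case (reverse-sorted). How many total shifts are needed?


In the worst case (reverse-sorted), each element shifts past all previous:
  Element 1: 1 shifts
  Element 2: 2 shifts
  Element 3: 3 shifts
  Element 4: 4 shifts
  Element 5: 5 shifts
  ...
  Element 1382: 1382 shifts
Total = 1 + 2 + ... + 1382
= 1383*(1383-1)/2 = 955653


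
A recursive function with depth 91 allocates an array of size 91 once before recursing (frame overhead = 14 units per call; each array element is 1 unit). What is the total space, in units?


Array allocation: 91 units (allocated once)
Stack frames: 91 deep * 14 per frame = 1274 units
Total = 91 + 1274 = 1365


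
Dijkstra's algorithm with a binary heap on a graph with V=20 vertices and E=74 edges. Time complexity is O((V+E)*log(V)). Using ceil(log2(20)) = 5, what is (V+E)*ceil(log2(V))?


Dijkstra with a binary heap: each vertex is extracted once, each edge may relax once.
Each heap operation costs O(log V).
V + E = 20 + 74 = 94
ceil(log2(20)) = 5 (since 2^4 = 16 < 20 <= 32 = 2^5)
Total heap work = (V+E) * ceil(log2(V)) = 94 * 5 = 470


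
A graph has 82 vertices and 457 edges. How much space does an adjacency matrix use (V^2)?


Adjacency matrix: V x V grid of entries
Space = V^2 = 82^2 = 82 * 82 = 6724


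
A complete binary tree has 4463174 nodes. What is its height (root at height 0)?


In a complete binary tree, level k holds nodes 2^k .. 2^(k+1)-1 (1-indexed).
Height = floor(log2(n)) = floor(log2(4463174)) = 22
Check: 2^22 = 4194304 <= 4463174 < 8388608 = 2^23


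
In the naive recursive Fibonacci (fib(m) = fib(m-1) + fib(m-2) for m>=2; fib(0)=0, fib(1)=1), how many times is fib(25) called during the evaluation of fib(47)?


Let N(m) = number of times fib(m) is called while evaluating fib(47).
N(47) = 1 (the initial call).
N(46) = 1 (only fib(47) calls it).
For 1 <= m <= 45: fib(m) is called by fib(m+1) and fib(m+2), so
  N(m) = N(m+1) + N(m+2).
fib(0) is called only by fib(2), so N(0) = N(2).
Walk down from m=47:
  N(47)=1, N(46)=1, N(45)=2, N(44)=3, N(43)=5, N(42)=8, N(41)=13, N(40)=21, N(39)=34, N(38)=55, N(37)=89, N(36)=144, N(35)=233, N(34)=377, N(33)=610, N(32)=987, N(31)=1597, N(30)=2584, N(29)=4181, N(28)=6765, N(27)=10946, N(26)=17711, N(25)=28657
N(25) = 28657


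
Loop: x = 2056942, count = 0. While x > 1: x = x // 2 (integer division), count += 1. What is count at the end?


The variable x halves each step:
x = 2056942 -> 1028471 -> 514235 -> 257117 -> 128558 -> 64279 -> 32139 -> 16069 -> 8034 -> 4017 -> 2008 -> 1004 -> 502 -> 251 -> 125 -> 62 -> 31 -> 15 -> 7 -> 3 -> 1
Number of halvings = floor(log2(2056942)) = 20


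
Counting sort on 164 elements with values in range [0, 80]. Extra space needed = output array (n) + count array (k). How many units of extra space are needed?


Output array size: 164 (to store sorted result)
Count array size: 81 (one slot per possible value, range 0 to 80)
Total extra space = 164 + 81 = 245


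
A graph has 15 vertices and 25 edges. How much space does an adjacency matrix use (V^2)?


Adjacency matrix: V x V grid of entries
Space = V^2 = 15^2 = 15 * 15 = 225


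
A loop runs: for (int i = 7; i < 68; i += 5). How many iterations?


Loop starts at i = 7, increments by 5, stops when i >= 68.
Number of iterations = ceil((68 - 7) / 5)
= ceil(61 / 5)
= 13


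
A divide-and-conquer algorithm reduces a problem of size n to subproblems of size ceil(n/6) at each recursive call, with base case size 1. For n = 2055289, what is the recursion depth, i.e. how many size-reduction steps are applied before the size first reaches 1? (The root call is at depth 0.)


Each step divides the size by 6 (rounding up); after k steps the size is ceil(n/6^k), which equals 1 exactly when 6^k >= n.
So the depth is the smallest k with 6^k >= 2055289, i.e. ceil(log_6(2055289)).
6^8 = 1679616 < 2055289 <= 10077696 = 6^9
Recursion depth = 9


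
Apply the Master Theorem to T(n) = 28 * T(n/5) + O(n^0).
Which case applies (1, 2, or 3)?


The Master Theorem: T(n) = a*T(n/b) + O(n^c)
  a = 28, b = 5, c = 0
log_b(a) = log_5(28) ~ 2.07
Compare b^c with a: 5^0 = 1 < 28, so c < log_b(a).
Since c < log_b(a), Case 1 applies.
T(n) = O(n^(log_5 28)) ~ O(n^2.07)
Master Theorem case = 1
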